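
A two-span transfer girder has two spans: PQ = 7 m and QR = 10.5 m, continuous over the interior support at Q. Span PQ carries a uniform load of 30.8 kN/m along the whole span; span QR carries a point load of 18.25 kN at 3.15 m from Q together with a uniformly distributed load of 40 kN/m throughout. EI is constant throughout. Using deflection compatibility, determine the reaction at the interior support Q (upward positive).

Insert a hinge at Q; M_Q is the redundant, and each span becomes simply supported.
Discontinuity in slope at Q on the released structure — sum the simple-span end rotations:
  span PQ: UDL 30.8: wL³/(24EI) = 440.2/EI
  span QR: point load 18.25 at a = 3.15: Pab(L + b)/(6LEI) = 119.7/EI
  span QR: UDL 40: wL³/(24EI) = 1929/EI
  relative rotation θ_0 = (440.2 + 2049)/EI = 2489/EI
A unit hogging moment at Q produces rotation L₁/(3EI) + L₂/(3EI) = 5.833/EI.
Compatibility: M_Q·(L₁+L₂)/(3EI) = θ_0, giving M_Q = 426.7 kN·m (hogging).
Span PQ, ΣM about P with M_Q applied at Q: R_Q^{PQ}·7 = 754.6 + 426.7, so R_Q^{PQ} = 168.8 kN and R_P = 215.6 − 168.8 = 46.84 kN.
Span QR, ΣM about R: R_Q^{QR}·10.5 = 2339 + 426.7, so R_Q^{QR} = 263.4 kN and R_R = 438.2 − 263.4 = 174.8 kN.
R_Q = 168.8 + 263.4 = 432.2 kN.

R_Q = 432.2 kN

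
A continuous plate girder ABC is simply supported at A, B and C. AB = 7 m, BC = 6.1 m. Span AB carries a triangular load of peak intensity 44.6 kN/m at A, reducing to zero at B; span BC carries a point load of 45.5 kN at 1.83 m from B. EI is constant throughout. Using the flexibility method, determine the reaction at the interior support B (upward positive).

Release continuity at B by inserting a hinge; the redundant is the internal moment M_B. The primary structure is two simply-supported spans AB and BC.
End slopes at the hinge B, treating each span as simply supported:
  span AB: triangular load, peak 44.6: 7w₀L³/(360EI) = 297.5/EI
  span BC: point load 45.5 at a = 1.83: Pab(L + b)/(6LEI) = 100.7/EI
  relative rotation θ_0 = (297.5 + 100.7)/EI = 398.2/EI
A unit hogging moment at B produces rotation L₁/(3EI) + L₂/(3EI) = 4.367/EI.
Compatibility: M_B·(L₁+L₂)/(3EI) = θ_0, giving M_B = 91.19 kN·m (hogging).
Span AB, ΣM about A with M_B applied at B: R_B^{AB}·7 = 364.2 + 91.19, so R_B^{AB} = 65.06 kN and R_A = 156.1 − 65.06 = 91.04 kN.
Span BC, ΣM about C: R_B^{BC}·6.1 = 194.3 + 91.19, so R_B^{BC} = 46.8 kN and R_C = 45.5 − 46.8 = -1.299 kN.
R_B = 65.06 + 46.8 = 111.9 kN.

R_B = 111.9 kN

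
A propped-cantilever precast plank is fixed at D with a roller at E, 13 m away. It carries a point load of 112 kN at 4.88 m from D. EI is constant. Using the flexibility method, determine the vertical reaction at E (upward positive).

Take the reaction at E as the redundant and release it; the primary structure is a cantilever fixed at D.
Downward deflection at the released point E due to the loads:
  point load 112 at a = 4.88: Pa²(3L − a)/(6EI) = 15168/EI
Tip deflection under a unit load at E: L³/(3EI) = 732.3/EI.
Compatibility at E: δ_0 − R_E·δ_{EE} = 0, so R_E = 15168/732.3 = 20.71 kN.

R_E = 20.71 kN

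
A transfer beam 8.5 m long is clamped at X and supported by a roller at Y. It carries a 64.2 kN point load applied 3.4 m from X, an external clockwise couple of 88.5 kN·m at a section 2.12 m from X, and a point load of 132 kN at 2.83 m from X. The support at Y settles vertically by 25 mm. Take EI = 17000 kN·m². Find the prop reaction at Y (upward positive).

Release the roller at Y. Primary structure: cantilever fixed at X.
Primary-structure tip deflection at Y by superposition:
  point load 64.2 at a = 3.4: Pa²(3L − a)/(6EI) = 2734/EI
  clockwise couple 88.5 at a = 2.12: M₀a(2L − a)/(2EI) = 1396/EI
  point load 132 at a = 2.83: Pa²(3L − a)/(6EI) = 3994/EI
  δ_0 = 8124/EI
Tip deflection under a unit load at Y: L³/(3EI) = 204.7/EI.
With EI = 17000 kN·m²: δ_0 = 0.47787 m and δ_{YY} = 0.012042 m/kN.
Compatibility — the beam at Y must follow the support down by 0.025 m: δ_0 − R_Y·δ_{YY} = 0.025, so R_Y = (0.47787 − 0.025)/0.012042 = 37.61 kN.

R_Y = 37.61 kN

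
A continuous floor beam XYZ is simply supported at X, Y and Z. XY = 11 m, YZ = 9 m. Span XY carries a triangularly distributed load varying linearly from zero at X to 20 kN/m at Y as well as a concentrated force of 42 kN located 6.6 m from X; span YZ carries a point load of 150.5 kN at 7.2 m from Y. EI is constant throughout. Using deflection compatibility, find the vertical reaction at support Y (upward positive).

Insert a hinge at Y; M_Y is the redundant, and each span becomes simply supported.
Rotations at Y on the released spans (each span's end-slope, ×1/EI):
  span XY: triangular load, peak 20: w₀L³/(45EI) = 591.6/EI
  span XY: point load 42 at a = 6.6: Pab(L + a)/(6LEI) = 325.2/EI
  span YZ: point load 150.5 at a = 7.2: Pab(L + b)/(6LEI) = 390.1/EI
  relative rotation θ_0 = (916.8 + 390.1)/EI = 1307/EI
A unit hogging moment at Y produces rotation L₁/(3EI) + L₂/(3EI) = 6.667/EI.
Slope continuity at Y: θ_0 = M_Y·6.667/EI, so M_Y = 1307/6.667 = 196 kN·m (hogging).
Span XY, ΣM about X with M_Y applied at Y: R_Y^{XY}·11 = 1084 + 196, so R_Y^{XY} = 116.4 kN and R_X = 152 − 116.4 = 35.65 kN.
Span YZ, ΣM about Z: R_Y^{YZ}·9 = 270.9 + 196, so R_Y^{YZ} = 51.88 kN and R_Z = 150.5 − 51.88 = 98.62 kN.
R_Y = 116.4 + 51.88 = 168.2 kN.

R_Y = 168.2 kN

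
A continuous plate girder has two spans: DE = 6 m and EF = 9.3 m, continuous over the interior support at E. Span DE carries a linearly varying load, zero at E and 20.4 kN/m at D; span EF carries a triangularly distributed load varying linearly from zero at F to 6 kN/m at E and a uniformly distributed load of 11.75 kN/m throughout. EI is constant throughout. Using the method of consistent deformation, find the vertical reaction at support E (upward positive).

Insert a hinge at E; M_E is the redundant, and each span becomes simply supported.
End slopes at the hinge E, treating each span as simply supported:
  span DE: triangular load, peak 20.4: 7w₀L³/(360EI) = 85.68/EI
  span EF: triangular load, peak 6: w₀L³/(45EI) = 107.2/EI
  span EF: UDL 11.75: wL³/(24EI) = 393.8/EI
  relative rotation θ_0 = (85.68 + 501)/EI = 586.7/EI
A unit hogging moment at E produces rotation L₁/(3EI) + L₂/(3EI) = 5.1/EI.
Compatibility: M_E·(L₁+L₂)/(3EI) = θ_0, giving M_E = 115 kN·m (hogging).
Span DE, ΣM about D with M_E applied at E: R_E^{DE}·6 = 122.4 + 115, so R_E^{DE} = 39.57 kN and R_D = 61.2 − 39.57 = 21.63 kN.
Span EF, ΣM about F: R_E^{EF}·9.3 = 681.1 + 115, so R_E^{EF} = 85.61 kN and R_F = 137.2 − 85.61 = 51.57 kN.
R_E = 39.57 + 85.61 = 125.2 kN.

R_E = 125.2 kN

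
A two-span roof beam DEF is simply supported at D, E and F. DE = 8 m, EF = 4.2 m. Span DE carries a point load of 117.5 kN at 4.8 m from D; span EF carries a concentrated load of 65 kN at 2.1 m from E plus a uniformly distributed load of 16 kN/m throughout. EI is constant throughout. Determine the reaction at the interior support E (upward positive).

R_E = 190.4 kN

Insert a hinge at E; M_E is the redundant, and each span becomes simply supported.
Rotations at E on the released spans (each span's end-slope, ×1/EI):
  span DE: point load 117.5 at a = 4.8: Pab(L + a)/(6LEI) = 481.3/EI
  span EF: point load 65 at a = 2.1: Pab(L + b)/(6LEI) = 71.66/EI
  span EF: UDL 16: wL³/(24EI) = 49.39/EI
  relative rotation θ_0 = (481.3 + 121.1)/EI = 602.3/EI
A unit hogging moment at E produces rotation L₁/(3EI) + L₂/(3EI) = 4.067/EI.
Compatibility: M_E·(L₁+L₂)/(3EI) = θ_0, giving M_E = 148.1 kN·m (hogging).
Span DE, ΣM about D with M_E applied at E: R_E^{DE}·8 = 564 + 148.1, so R_E^{DE} = 89.01 kN and R_D = 117.5 − 89.01 = 28.49 kN.
Span EF, ΣM about F: R_E^{EF}·4.2 = 277.6 + 148.1, so R_E^{EF} = 101.4 kN and R_F = 132.2 − 101.4 = 30.83 kN.
R_E = 89.01 + 101.4 = 190.4 kN.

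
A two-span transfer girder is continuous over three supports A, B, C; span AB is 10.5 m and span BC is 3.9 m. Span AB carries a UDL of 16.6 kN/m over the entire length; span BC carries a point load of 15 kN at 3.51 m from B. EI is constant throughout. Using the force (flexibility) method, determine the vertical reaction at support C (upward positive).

R_C = -29.47 kN

Release continuity at B by inserting a hinge; the redundant is the internal moment M_B. The primary structure is two simply-supported spans AB and BC.
End slopes at the hinge B, treating each span as simply supported:
  span AB: UDL 16.6: wL³/(24EI) = 800.7/EI
  span BC: point load 15 at a = 3.51: Pab(L + b)/(6LEI) = 3.764/EI
  relative rotation θ_0 = (800.7 + 3.764)/EI = 804.5/EI
A unit hogging moment at B produces rotation L₁/(3EI) + L₂/(3EI) = 4.8/EI.
Compatibility: M_B·(L₁+L₂)/(3EI) = θ_0, giving M_B = 167.6 kN·m (hogging).
Span BC, ΣM about C: R_B^{BC}·3.9 = 5.85 + 167.6, so R_B^{BC} = 44.47 kN and R_C = 15 − 44.47 = -29.47 kN.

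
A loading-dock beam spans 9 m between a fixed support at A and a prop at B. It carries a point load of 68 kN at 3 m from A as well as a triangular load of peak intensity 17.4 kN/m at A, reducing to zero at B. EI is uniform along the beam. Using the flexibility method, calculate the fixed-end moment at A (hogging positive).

Take the reaction at B as the redundant and release it; the primary structure is a cantilever fixed at A.
Primary-structure tip deflection at B by superposition:
  point load 68 at a = 3: Pa²(3L − a)/(6EI) = 2448/EI
  triangular load, peak 17.4 at the fixed end: w₀L⁴/(30EI) = 3805/EI
  δ_0 = 6253/EI
Tip deflection under a unit load at B: L³/(3EI) = 243/EI.
Compatibility at B: δ_0 − R_B·δ_{BB} = 0, so R_B = 6253/243 = 25.73 kN.
Moment equilibrium about A: M_A = Σ(load moments about A) − R_B·L = 438.9 − 25.73×9 = 207.3 kN·m.

M_A = 207.3 kN·m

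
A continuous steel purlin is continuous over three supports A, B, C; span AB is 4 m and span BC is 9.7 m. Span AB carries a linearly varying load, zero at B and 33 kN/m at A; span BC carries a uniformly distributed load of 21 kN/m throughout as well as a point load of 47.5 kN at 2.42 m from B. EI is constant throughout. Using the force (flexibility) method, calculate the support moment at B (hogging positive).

Release continuity at B by inserting a hinge; the redundant is the internal moment M_B. The primary structure is two simply-supported spans AB and BC.
End slopes at the hinge B, treating each span as simply supported:
  span AB: triangular load, peak 33: 7w₀L³/(360EI) = 41.07/EI
  span BC: UDL 21: wL³/(24EI) = 798.6/EI
  span BC: point load 47.5 at a = 2.42: Pab(L + b)/(6LEI) = 244.1/EI
  relative rotation θ_0 = (41.07 + 1043)/EI = 1084/EI
A unit hogging moment at B produces rotation L₁/(3EI) + L₂/(3EI) = 4.567/EI.
Slope continuity at B: θ_0 = M_B·4.567/EI, so M_B = 1084/4.567 = 237.3 kN·m (hogging).

M_B = 237.3 kN·m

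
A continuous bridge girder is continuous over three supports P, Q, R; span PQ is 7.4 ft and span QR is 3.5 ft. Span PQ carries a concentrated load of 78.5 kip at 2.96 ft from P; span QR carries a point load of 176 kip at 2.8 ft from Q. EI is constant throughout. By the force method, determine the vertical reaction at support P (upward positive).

Take M_Q as the redundant. Released structure: two simple spans PQ and QR with a hinge at Q.
End slopes at the hinge Q, treating each span as simply supported:
  span PQ: point load 78.5 at a = 2.96: Pab(L + a)/(6LEI) = 240.7/EI
  span QR: point load 176 at a = 2.8: Pab(L + b)/(6LEI) = 68.99/EI
  relative rotation θ_0 = (240.7 + 68.99)/EI = 309.7/EI
A unit hogging moment at Q produces rotation L₁/(3EI) + L₂/(3EI) = 3.633/EI.
Compatibility: M_Q·(L₁+L₂)/(3EI) = θ_0, giving M_Q = 85.24 kip·ft (hogging).
Span PQ, ΣM about P with M_Q applied at Q: R_Q^{PQ}·7.4 = 232.4 + 85.24, so R_Q^{PQ} = 42.92 kip and R_P = 78.5 − 42.92 = 35.58 kip.

R_P = 35.58 kip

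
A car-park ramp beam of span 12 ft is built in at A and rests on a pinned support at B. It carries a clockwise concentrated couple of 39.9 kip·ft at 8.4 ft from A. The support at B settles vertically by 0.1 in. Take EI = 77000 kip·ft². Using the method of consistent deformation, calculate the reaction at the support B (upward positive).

R_B = 3.425 kip

Remove the prop at B; the released (primary) structure is a cantilever built in at A.
Primary-structure tip deflection at B by superposition:
  clockwise couple 39.9 at a = 8.4: M₀a(2L − a)/(2EI) = 2614/EI
Flexibility coefficient — unit upward force at B: δ_{BB} = L³/(3EI) = 576/EI.
With EI = 77000 kip·ft²: δ_0 = 0.033951 ft and δ_{BB} = 0.007481 ft/kip.
Compatibility — the beam at B must follow the support down by 0.008333 ft: δ_0 − R_B·δ_{BB} = 0.008333, so R_B = (0.033951 − 0.008333)/0.007481 = 3.425 kip.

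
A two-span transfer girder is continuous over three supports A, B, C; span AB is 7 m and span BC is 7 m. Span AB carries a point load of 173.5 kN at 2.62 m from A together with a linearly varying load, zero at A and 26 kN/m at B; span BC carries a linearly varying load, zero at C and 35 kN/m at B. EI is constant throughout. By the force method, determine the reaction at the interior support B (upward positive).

R_B = 263.7 kN

Release continuity at B by inserting a hinge; the redundant is the internal moment M_B. The primary structure is two simply-supported spans AB and BC.
Discontinuity in slope at B on the released structure — sum the simple-span end rotations:
  span AB: point load 173.5 at a = 2.62: Pab(L + a)/(6LEI) = 456/EI
  span AB: triangular load, peak 26: w₀L³/(45EI) = 198.2/EI
  span BC: triangular load, peak 35: w₀L³/(45EI) = 266.8/EI
  relative rotation θ_0 = (654.2 + 266.8)/EI = 921/EI
A unit hogging moment at B produces rotation L₁/(3EI) + L₂/(3EI) = 4.667/EI.
Slope continuity at B: θ_0 = M_B·4.667/EI, so M_B = 921/4.667 = 197.4 kN·m (hogging).
Span AB, ΣM about A with M_B applied at B: R_B^{AB}·7 = 879.2 + 197.4, so R_B^{AB} = 153.8 kN and R_A = 264.5 − 153.8 = 110.7 kN.
Span BC, ΣM about C: R_B^{BC}·7 = 571.7 + 197.4, so R_B^{BC} = 109.9 kN and R_C = 122.5 − 109.9 = 12.64 kN.
R_B = 153.8 + 109.9 = 263.7 kN.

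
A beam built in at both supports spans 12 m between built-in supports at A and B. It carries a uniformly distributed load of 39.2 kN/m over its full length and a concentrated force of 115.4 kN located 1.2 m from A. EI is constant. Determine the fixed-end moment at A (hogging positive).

Release both end moments; the primary structure is a simply-supported span AB with redundants M_A and M_B.
Simple-span end rotations at A and B under the given loads:
  at A: UDL 39.2: wL³/(24EI) = 2822/EI
  at B: UDL 39.2: wL³/(24EI) = 2822/EI
  at A: point load 115.4 at a = 1.2: Pab(L + b)/(6LEI) = 473.6/EI
  at B: point load 115.4 at a = 1.2: Pab(L + a)/(6LEI) = 274.2/EI
  θ_A0 = 3296/EI,  θ_B0 = 3097/EI
Flexibility coefficients: a unit moment at one end gives L/(3EI) there and L/(6EI) at the far end, so f₁₁ = f₂₂ = 4/EI and f₁₂ = f₂₁ = 2/EI.
Compatibility — zero rotation at each built-in end:
  4 M_A + 2 M_B = 3296
  2 M_A + 4 M_B = 3097
Solving the pair gives M_A = 582.6 kN·m and M_B = 482.9 kN·m (hogging).

M_A = 582.6 kN·m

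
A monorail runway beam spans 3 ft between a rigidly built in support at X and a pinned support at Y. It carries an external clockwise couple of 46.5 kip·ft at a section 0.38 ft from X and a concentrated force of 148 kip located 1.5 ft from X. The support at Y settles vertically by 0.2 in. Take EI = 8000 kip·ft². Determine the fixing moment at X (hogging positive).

M_X = 157.6 kip·ft

Choose R_Y as the redundant. The primary structure is the cantilever fixed at X.
Free-end deflection of the primary structure under the applied loading (downward +):
  clockwise couple 46.5 at a = 0.38: M₀a(2L − a)/(2EI) = 49.65/EI
  point load 148 at a = 1.5: Pa²(3L − a)/(6EI) = 416.2/EI
  δ_0 = 465.9/EI
Flexibility coefficient — unit upward force at Y: δ_{YY} = L³/(3EI) = 9/EI.
With EI = 8000 kip·ft²: δ_0 = 0.058238 ft and δ_{YY} = 0.001125 ft/kip.
Compatibility — the beam at Y must follow the support down by 0.01667 ft: δ_0 − R_Y·δ_{YY} = 0.01667, so R_Y = (0.058238 − 0.01667)/0.001125 = 36.95 kip.
Moment equilibrium about X: M_X = Σ(load moments about X) − R_Y·L = 268.5 − 36.95×3 = 157.6 kip·ft.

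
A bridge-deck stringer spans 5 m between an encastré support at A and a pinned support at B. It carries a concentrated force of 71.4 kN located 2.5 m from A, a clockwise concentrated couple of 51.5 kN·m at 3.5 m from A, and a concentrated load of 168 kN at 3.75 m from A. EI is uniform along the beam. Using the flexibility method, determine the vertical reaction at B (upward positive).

R_B = 142.7 kN

Choose R_B as the redundant. The primary structure is the cantilever fixed at A.
Primary-structure tip deflection at B by superposition:
  point load 71.4 at a = 2.5: Pa²(3L − a)/(6EI) = 929.7/EI
  clockwise couple 51.5 at a = 3.5: M₀a(2L − a)/(2EI) = 585.8/EI
  point load 168 at a = 3.75: Pa²(3L − a)/(6EI) = 4430/EI
  δ_0 = 5945/EI
Flexibility coefficient — unit upward force at B: δ_{BB} = L³/(3EI) = 41.67/EI.
Compatibility at B: δ_0 − R_B·δ_{BB} = 0, so R_B = 5945/41.67 = 142.7 kN.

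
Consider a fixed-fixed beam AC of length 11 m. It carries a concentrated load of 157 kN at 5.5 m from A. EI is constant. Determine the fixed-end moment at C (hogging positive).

Release both end moments; the primary structure is a simply-supported span AC with redundants M_A and M_C.
Simple-span end rotations at A and C under the given loads:
  at A: point load 157 at a = 5.5: Pab(L + b)/(6LEI) = 1187/EI
  at C: point load 157 at a = 5.5: Pab(L + a)/(6LEI) = 1187/EI
  θ_A0 = 1187/EI,  θ_C0 = 1187/EI
Flexibility coefficients: a unit moment at one end gives L/(3EI) there and L/(6EI) at the far end, so f₁₁ = f₂₂ = 3.667/EI and f₁₂ = f₂₁ = 1.833/EI.
Compatibility — zero rotation at each built-in end:
  3.667 M_A + 1.833 M_C = 1187
  1.833 M_A + 3.667 M_C = 1187
Solving the pair gives M_A = 215.9 kN·m and M_C = 215.9 kN·m (hogging).

M_C = 215.9 kN·m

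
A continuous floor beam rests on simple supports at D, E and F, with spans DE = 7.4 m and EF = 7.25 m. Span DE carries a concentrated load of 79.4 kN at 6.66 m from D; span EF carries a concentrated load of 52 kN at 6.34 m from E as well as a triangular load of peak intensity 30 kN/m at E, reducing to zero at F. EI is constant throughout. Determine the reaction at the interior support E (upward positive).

R_E = 174.8 kN

Release continuity at E by inserting a hinge; the redundant is the internal moment M_E. The primary structure is two simply-supported spans DE and EF.
Discontinuity in slope at E on the released structure — sum the simple-span end rotations:
  span DE: point load 79.4 at a = 6.66: Pab(L + a)/(6LEI) = 123.9/EI
  span EF: point load 52 at a = 6.34: Pab(L + b)/(6LEI) = 56.28/EI
  span EF: triangular load, peak 30: w₀L³/(45EI) = 254.1/EI
  relative rotation θ_0 = (123.9 + 310.3)/EI = 434.2/EI
A unit hogging moment at E produces rotation L₁/(3EI) + L₂/(3EI) = 4.883/EI.
Slope continuity at E: θ_0 = M_E·4.883/EI, so M_E = 434.2/4.883 = 88.92 kN·m (hogging).
Span DE, ΣM about D with M_E applied at E: R_E^{DE}·7.4 = 528.8 + 88.92, so R_E^{DE} = 83.48 kN and R_D = 79.4 − 83.48 = -4.077 kN.
Span EF, ΣM about F: R_E^{EF}·7.25 = 572.9 + 88.92, so R_E^{EF} = 91.29 kN and R_F = 160.8 − 91.29 = 69.46 kN.
R_E = 83.48 + 91.29 = 174.8 kN.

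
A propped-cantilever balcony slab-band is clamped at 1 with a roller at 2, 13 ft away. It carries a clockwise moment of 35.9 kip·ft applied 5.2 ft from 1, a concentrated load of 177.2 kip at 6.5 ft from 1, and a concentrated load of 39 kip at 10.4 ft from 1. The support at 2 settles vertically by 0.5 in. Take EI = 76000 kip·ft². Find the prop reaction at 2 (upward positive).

Choose R_2 as the redundant. The primary structure is the cantilever fixed at 1.
Deflection at 2 on the released cantilever, summing each load's contribution:
  clockwise couple 35.9 at a = 5.2: M₀a(2L − a)/(2EI) = 1941/EI
  point load 177.2 at a = 6.5: Pa²(3L − a)/(6EI) = 40553/EI
  point load 39 at a = 10.4: Pa²(3L − a)/(6EI) = 20107/EI
  δ_0 = 62601/EI
Flexibility coefficient — unit upward force at 2: δ_{22} = L³/(3EI) = 732.3/EI.
With EI = 76000 kip·ft²: δ_0 = 0.8237 ft and δ_{22} = 0.009636 ft/kip.
Compatibility — the beam at 2 must follow the support down by 0.04167 ft: δ_0 − R_2·δ_{22} = 0.04167, so R_2 = (0.8237 − 0.04167)/0.009636 = 81.16 kip.

R_2 = 81.16 kip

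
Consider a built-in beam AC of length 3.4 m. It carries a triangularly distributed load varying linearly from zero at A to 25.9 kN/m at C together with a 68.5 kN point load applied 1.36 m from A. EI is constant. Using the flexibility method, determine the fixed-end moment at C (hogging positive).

Take the two fixed-end moments M_A, M_C as redundants; the released structure is the simple span AC.
Simple-span end rotations at A and C under the given loads:
  at A: triangular load, peak 25.9: 7w₀L³/(360EI) = 19.79/EI
  at C: triangular load, peak 25.9: w₀L³/(45EI) = 22.62/EI
  at A: point load 68.5 at a = 1.36: Pab(L + b)/(6LEI) = 50.68/EI
  at C: point load 68.5 at a = 1.36: Pab(L + a)/(6LEI) = 44.34/EI
  θ_A0 = 70.47/EI,  θ_C0 = 66.97/EI
Flexibility coefficients: a unit moment at one end gives L/(3EI) there and L/(6EI) at the far end, so f₁₁ = f₂₂ = 1.133/EI and f₁₂ = f₂₁ = 0.5667/EI.
Compatibility — zero rotation at each built-in end:
  1.133 M_A + 0.5667 M_C = 70.47
  0.5667 M_A + 1.133 M_C = 66.97
Solving the pair gives M_A = 43.52 kN·m and M_C = 37.33 kN·m (hogging).

M_C = 37.33 kN·m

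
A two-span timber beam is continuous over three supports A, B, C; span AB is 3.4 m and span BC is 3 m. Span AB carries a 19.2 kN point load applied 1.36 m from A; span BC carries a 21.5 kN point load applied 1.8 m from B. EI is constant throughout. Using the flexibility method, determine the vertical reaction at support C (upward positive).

R_C = 9.265 kN

Insert a hinge at B; M_B is the redundant, and each span becomes simply supported.
Discontinuity in slope at B on the released structure — sum the simple-span end rotations:
  span AB: point load 19.2 at a = 1.36: Pab(L + a)/(6LEI) = 12.43/EI
  span BC: point load 21.5 at a = 1.8: Pab(L + b)/(6LEI) = 10.84/EI
  relative rotation θ_0 = (12.43 + 10.84)/EI = 23.27/EI
A unit hogging moment at B produces rotation L₁/(3EI) + L₂/(3EI) = 2.133/EI.
Compatibility: M_B·(L₁+L₂)/(3EI) = θ_0, giving M_B = 10.91 kN·m (hogging).
Span BC, ΣM about C: R_B^{BC}·3 = 25.8 + 10.91, so R_B^{BC} = 12.24 kN and R_C = 21.5 − 12.24 = 9.265 kN.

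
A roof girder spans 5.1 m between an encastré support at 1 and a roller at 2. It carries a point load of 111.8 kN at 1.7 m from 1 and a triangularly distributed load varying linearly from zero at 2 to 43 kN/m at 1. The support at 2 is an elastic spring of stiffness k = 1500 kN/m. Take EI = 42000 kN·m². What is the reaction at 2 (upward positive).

R_2 = 23.57 kN

Remove the prop at 2; the released (primary) structure is a cantilever built in at 1.
Deflection at 2 on the released cantilever, summing each load's contribution:
  point load 111.8 at a = 1.7: Pa²(3L − a)/(6EI) = 732.4/EI
  triangular load, peak 43 at the fixed end: w₀L⁴/(30EI) = 969.7/EI
  δ_0 = 1702/EI
Flexibility coefficient — unit upward force at 2: δ_{22} = L³/(3EI) = 44.22/EI.
With EI = 42000 kN·m²: δ_0 = 0.040525 m and δ_{22} = 0.001053 m/kN.
Compatibility — the spring shortens by R_2/k under the reaction it provides: δ_0 − R_2·δ_{22} = R_2/k. With 1/k = 0.000667 m/kN, R_2 = δ_0 / (δ_{22} + 1/k) = 0.040525 / (0.001053 + 0.000667) = 23.57 kN.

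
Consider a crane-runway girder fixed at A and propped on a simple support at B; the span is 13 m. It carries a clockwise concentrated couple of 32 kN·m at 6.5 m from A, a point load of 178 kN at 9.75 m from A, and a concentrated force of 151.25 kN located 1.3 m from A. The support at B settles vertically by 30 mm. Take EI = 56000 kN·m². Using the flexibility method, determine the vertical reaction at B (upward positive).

R_B = 115.3 kN

Release the roller at B. Primary structure: cantilever fixed at A.
Free-end deflection of the primary structure under the applied loading (downward +):
  clockwise couple 32 at a = 6.5: M₀a(2L − a)/(2EI) = 2028/EI
  point load 178 at a = 9.75: Pa²(3L − a)/(6EI) = 82490/EI
  point load 151.25 at a = 1.3: Pa²(3L − a)/(6EI) = 1606/EI
  δ_0 = 86125/EI
Tip deflection under a unit load at B: L³/(3EI) = 732.3/EI.
With EI = 56000 kN·m²: δ_0 = 1.5379 m and δ_{BB} = 0.013077 m/kN.
Compatibility — the beam at B must follow the support down by 0.03 m: δ_0 − R_B·δ_{BB} = 0.03, so R_B = (1.5379 − 0.03)/0.013077 = 115.3 kN.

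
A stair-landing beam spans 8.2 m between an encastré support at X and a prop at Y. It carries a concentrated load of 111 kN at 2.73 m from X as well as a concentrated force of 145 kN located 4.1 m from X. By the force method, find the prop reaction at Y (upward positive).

R_Y = 61.72 kN

Choose R_Y as the redundant. The primary structure is the cantilever fixed at X.
Free-end deflection of the primary structure under the applied loading (downward +):
  point load 111 at a = 2.73: Pa²(3L − a)/(6EI) = 3015/EI
  point load 145 at a = 4.1: Pa²(3L − a)/(6EI) = 8328/EI
  δ_0 = 11343/EI
Flexibility coefficient — unit upward force at Y: δ_{YY} = L³/(3EI) = 183.8/EI.
The prop prevents deflection at Y: R_Y = δ_0/δ_{YY} = 11343/183.8 = 61.72 kN.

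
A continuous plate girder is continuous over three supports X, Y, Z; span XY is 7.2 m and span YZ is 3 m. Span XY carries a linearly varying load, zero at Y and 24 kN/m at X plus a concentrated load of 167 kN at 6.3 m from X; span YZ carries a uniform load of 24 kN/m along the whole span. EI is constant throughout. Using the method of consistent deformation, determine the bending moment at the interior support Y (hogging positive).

M_Y = 146.2 kN·m

Release continuity at Y by inserting a hinge; the redundant is the internal moment M_Y. The primary structure is two simply-supported spans XY and YZ.
End slopes at the hinge Y, treating each span as simply supported:
  span XY: triangular load, peak 24: 7w₀L³/(360EI) = 174.2/EI
  span XY: point load 167 at a = 6.3: Pab(L + a)/(6LEI) = 295.9/EI
  span YZ: UDL 24: wL³/(24EI) = 27/EI
  relative rotation θ_0 = (470.1 + 27)/EI = 497.1/EI
A unit hogging moment at Y produces rotation L₁/(3EI) + L₂/(3EI) = 3.4/EI.
Compatibility: M_Y·(L₁+L₂)/(3EI) = θ_0, giving M_Y = 146.2 kN·m (hogging).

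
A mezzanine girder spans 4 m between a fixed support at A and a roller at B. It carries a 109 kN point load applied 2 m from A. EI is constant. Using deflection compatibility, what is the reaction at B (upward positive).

R_B = 34.06 kN

Choose R_B as the redundant. The primary structure is the cantilever fixed at A.
Primary-structure tip deflection at B by superposition:
  point load 109 at a = 2: Pa²(3L − a)/(6EI) = 726.7/EI
Tip deflection under a unit load at B: L³/(3EI) = 21.33/EI.
The prop prevents deflection at B: R_B = δ_0/δ_{BB} = 726.7/21.33 = 34.06 kN.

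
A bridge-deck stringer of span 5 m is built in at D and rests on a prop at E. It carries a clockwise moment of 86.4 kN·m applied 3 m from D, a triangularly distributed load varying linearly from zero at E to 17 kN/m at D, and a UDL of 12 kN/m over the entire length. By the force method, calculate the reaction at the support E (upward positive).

R_E = 52.77 kN

Take the reaction at E as the redundant and release it; the primary structure is a cantilever fixed at D.
Free-end deflection of the primary structure under the applied loading (downward +):
  clockwise couple 86.4 at a = 3: M₀a(2L − a)/(2EI) = 907.2/EI
  triangular load, peak 17 at the fixed end: w₀L⁴/(30EI) = 354.2/EI
  UDL 12: wL⁴/(8EI) = 937.5/EI
  δ_0 = 2199/EI
Tip deflection under a unit load at E: L³/(3EI) = 41.67/EI.
The prop prevents deflection at E: R_E = δ_0/δ_{EE} = 2199/41.67 = 52.77 kN.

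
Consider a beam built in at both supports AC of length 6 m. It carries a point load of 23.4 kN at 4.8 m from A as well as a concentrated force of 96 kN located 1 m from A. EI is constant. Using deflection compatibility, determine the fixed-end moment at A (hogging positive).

Take the two fixed-end moments M_A, M_C as redundants; the released structure is the simple span AC.
On the primary (simply-supported) span, the end slopes from the loading are:
  at A: point load 23.4 at a = 4.8: Pab(L + b)/(6LEI) = 26.96/EI
  at C: point load 23.4 at a = 4.8: Pab(L + a)/(6LEI) = 40.44/EI
  at A: point load 96 at a = 1: Pab(L + b)/(6LEI) = 146.7/EI
  at C: point load 96 at a = 1: Pab(L + a)/(6LEI) = 93.33/EI
  θ_A0 = 173.6/EI,  θ_C0 = 133.8/EI
Flexibility coefficients: a unit moment at one end gives L/(3EI) there and L/(6EI) at the far end, so f₁₁ = f₂₂ = 2/EI and f₁₂ = f₂₁ = 1/EI.
Compatibility — zero rotation at each built-in end:
  2 M_A + 1 M_C = 173.6
  1 M_A + 2 M_C = 133.8
Solving the pair gives M_A = 71.16 kN·m and M_C = 31.3 kN·m (hogging).

M_A = 71.16 kN·m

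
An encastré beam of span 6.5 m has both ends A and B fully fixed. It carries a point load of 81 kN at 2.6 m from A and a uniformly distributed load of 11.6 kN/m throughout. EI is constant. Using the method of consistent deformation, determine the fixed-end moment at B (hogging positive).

M_B = 91.39 kN·m

Release both end moments; the primary structure is a simply-supported span AB with redundants M_A and M_B.
Simple-span end rotations at A and B under the given loads:
  at A: point load 81 at a = 2.6: Pab(L + b)/(6LEI) = 219/EI
  at B: point load 81 at a = 2.6: Pab(L + a)/(6LEI) = 191.6/EI
  at A: UDL 11.6: wL³/(24EI) = 132.7/EI
  at B: UDL 11.6: wL³/(24EI) = 132.7/EI
  θ_A0 = 351.8/EI,  θ_B0 = 324.4/EI
Flexibility coefficients: a unit moment at one end gives L/(3EI) there and L/(6EI) at the far end, so f₁₁ = f₂₂ = 2.167/EI and f₁₂ = f₂₁ = 1.083/EI.
Compatibility — zero rotation at each built-in end:
  2.167 M_A + 1.083 M_B = 351.8
  1.083 M_A + 2.167 M_B = 324.4
Solving the pair gives M_A = 116.7 kN·m and M_B = 91.39 kN·m (hogging).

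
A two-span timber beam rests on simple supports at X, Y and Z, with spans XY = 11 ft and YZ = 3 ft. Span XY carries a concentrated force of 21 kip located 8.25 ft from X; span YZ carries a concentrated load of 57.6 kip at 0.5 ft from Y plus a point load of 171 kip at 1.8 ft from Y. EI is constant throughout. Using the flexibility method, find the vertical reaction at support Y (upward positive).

R_Y = 154.6 kip

Release continuity at Y by inserting a hinge; the redundant is the internal moment M_Y. The primary structure is two simply-supported spans XY and YZ.
Discontinuity in slope at Y on the released structure — sum the simple-span end rotations:
  span XY: point load 21 at a = 8.25: Pab(L + a)/(6LEI) = 139/EI
  span YZ: point load 57.6 at a = 0.5: Pab(L + b)/(6LEI) = 22/EI
  span YZ: point load 171 at a = 1.8: Pab(L + b)/(6LEI) = 86.18/EI
  relative rotation θ_0 = (139 + 108.2)/EI = 247.1/EI
A unit hogging moment at Y produces rotation L₁/(3EI) + L₂/(3EI) = 4.667/EI.
Compatibility: M_Y·(L₁+L₂)/(3EI) = θ_0, giving M_Y = 52.96 kip·ft (hogging).
Span XY, ΣM about X with M_Y applied at Y: R_Y^{XY}·11 = 173.2 + 52.96, so R_Y^{XY} = 20.56 kip and R_X = 21 − 20.56 = 0.4355 kip.
Span YZ, ΣM about Z: R_Y^{YZ}·3 = 349.2 + 52.96, so R_Y^{YZ} = 134.1 kip and R_Z = 228.6 − 134.1 = 94.55 kip.
R_Y = 20.56 + 134.1 = 154.6 kip.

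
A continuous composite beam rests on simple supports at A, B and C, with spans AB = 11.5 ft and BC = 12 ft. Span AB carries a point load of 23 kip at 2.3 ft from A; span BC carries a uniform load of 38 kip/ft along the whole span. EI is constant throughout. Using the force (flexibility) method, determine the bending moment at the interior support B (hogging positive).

M_B = 361.7 kip·ft

Release continuity at B by inserting a hinge; the redundant is the internal moment M_B. The primary structure is two simply-supported spans AB and BC.
Discontinuity in slope at B on the released structure — sum the simple-span end rotations:
  span AB: point load 23 at a = 2.3: Pab(L + a)/(6LEI) = 97.34/EI
  span BC: UDL 38: wL³/(24EI) = 2736/EI
  relative rotation θ_0 = (97.34 + 2736)/EI = 2833/EI
A unit hogging moment at B produces rotation L₁/(3EI) + L₂/(3EI) = 7.833/EI.
Compatibility: M_B·(L₁+L₂)/(3EI) = θ_0, giving M_B = 361.7 kip·ft (hogging).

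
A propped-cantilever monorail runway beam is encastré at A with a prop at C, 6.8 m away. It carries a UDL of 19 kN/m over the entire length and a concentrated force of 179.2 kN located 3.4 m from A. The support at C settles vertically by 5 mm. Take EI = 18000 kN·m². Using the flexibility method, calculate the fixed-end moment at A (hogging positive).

Take the reaction at C as the redundant and release it; the primary structure is a cantilever fixed at A.
Primary-structure tip deflection at C by superposition:
  UDL 19: wL⁴/(8EI) = 5078/EI
  point load 179.2 at a = 3.4: Pa²(3L − a)/(6EI) = 5869/EI
  δ_0 = 10947/EI
Tip deflection under a unit load at C: L³/(3EI) = 104.8/EI.
With EI = 18000 kN·m²: δ_0 = 0.60819 m and δ_{CC} = 0.005823 m/kN.
Compatibility — the beam at C must follow the support down by 0.005 m: δ_0 − R_C·δ_{CC} = 0.005, so R_C = (0.60819 − 0.005)/0.005823 = 103.6 kN.
Moment equilibrium about A: M_A = Σ(load moments about A) − R_C·L = 1049 − 103.6×6.8 = 344.1 kN·m.

M_A = 344.1 kN·m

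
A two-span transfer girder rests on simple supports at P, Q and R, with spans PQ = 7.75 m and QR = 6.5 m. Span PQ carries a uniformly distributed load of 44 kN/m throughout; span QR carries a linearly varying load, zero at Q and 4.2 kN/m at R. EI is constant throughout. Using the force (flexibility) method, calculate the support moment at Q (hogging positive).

M_Q = 184.4 kN·m

Take M_Q as the redundant. Released structure: two simple spans PQ and QR with a hinge at Q.
End slopes at the hinge Q, treating each span as simply supported:
  span PQ: UDL 44: wL³/(24EI) = 853.4/EI
  span QR: triangular load, peak 4.2: 7w₀L³/(360EI) = 22.43/EI
  relative rotation θ_0 = (853.4 + 22.43)/EI = 875.8/EI
A unit hogging moment at Q produces rotation L₁/(3EI) + L₂/(3EI) = 4.75/EI.
Slope continuity at Q: θ_0 = M_Q·4.75/EI, so M_Q = 875.8/4.75 = 184.4 kN·m (hogging).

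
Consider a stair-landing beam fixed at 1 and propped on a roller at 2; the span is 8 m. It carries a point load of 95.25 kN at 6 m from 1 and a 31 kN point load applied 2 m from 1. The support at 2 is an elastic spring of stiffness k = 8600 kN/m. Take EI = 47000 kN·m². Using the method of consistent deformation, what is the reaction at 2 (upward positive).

R_2 = 60.99 kN

Choose R_2 as the redundant. The primary structure is the cantilever fixed at 1.
Primary-structure tip deflection at 2 by superposition:
  point load 95.25 at a = 6: Pa²(3L − a)/(6EI) = 10287/EI
  point load 31 at a = 2: Pa²(3L − a)/(6EI) = 454.7/EI
  δ_0 = 10742/EI
Flexibility coefficient — unit upward force at 2: δ_{22} = L³/(3EI) = 170.7/EI.
With EI = 47000 kN·m²: δ_0 = 0.22855 m and δ_{22} = 0.003631 m/kN.
Compatibility — the spring shortens by R_2/k under the reaction it provides: δ_0 − R_2·δ_{22} = R_2/k. With 1/k = 0.000116 m/kN, R_2 = δ_0 / (δ_{22} + 1/k) = 0.22855 / (0.003631 + 0.000116) = 60.99 kN.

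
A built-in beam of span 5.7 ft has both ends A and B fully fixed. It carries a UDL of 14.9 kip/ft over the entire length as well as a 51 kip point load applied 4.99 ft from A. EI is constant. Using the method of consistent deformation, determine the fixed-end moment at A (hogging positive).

Take the two fixed-end moments M_A, M_B as redundants; the released structure is the simple span AB.
End rotations of the released simple span under the applied load (×1/EI):
  at A: UDL 14.9: wL³/(24EI) = 115/EI
  at B: UDL 14.9: wL³/(24EI) = 115/EI
  at A: point load 51 at a = 4.99: Pab(L + b)/(6LEI) = 33.87/EI
  at B: point load 51 at a = 4.99: Pab(L + a)/(6LEI) = 56.48/EI
  θ_A0 = 148.8/EI,  θ_B0 = 171.5/EI
Flexibility coefficients: a unit moment at one end gives L/(3EI) there and L/(6EI) at the far end, so f₁₁ = f₂₂ = 1.9/EI and f₁₂ = f₂₁ = 0.95/EI.
Compatibility — zero rotation at each built-in end:
  1.9 M_A + 0.95 M_B = 148.8
  0.95 M_A + 1.9 M_B = 171.5
Solving the pair gives M_A = 44.29 kip·ft and M_B = 68.09 kip·ft (hogging).

M_A = 44.29 kip·ft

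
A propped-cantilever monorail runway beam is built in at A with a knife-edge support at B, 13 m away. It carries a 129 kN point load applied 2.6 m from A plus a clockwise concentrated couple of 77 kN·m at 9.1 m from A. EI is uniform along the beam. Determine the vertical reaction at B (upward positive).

Remove the prop at B; the released (primary) structure is a cantilever built in at A.
Downward deflection at the released point B due to the loads:
  point load 129 at a = 2.6: Pa²(3L − a)/(6EI) = 5290/EI
  clockwise couple 77 at a = 9.1: M₀a(2L − a)/(2EI) = 5921/EI
  δ_0 = 11211/EI
Tip deflection under a unit load at B: L³/(3EI) = 732.3/EI.
The prop prevents deflection at B: R_B = δ_0/δ_{BB} = 11211/732.3 = 15.31 kN.

R_B = 15.31 kN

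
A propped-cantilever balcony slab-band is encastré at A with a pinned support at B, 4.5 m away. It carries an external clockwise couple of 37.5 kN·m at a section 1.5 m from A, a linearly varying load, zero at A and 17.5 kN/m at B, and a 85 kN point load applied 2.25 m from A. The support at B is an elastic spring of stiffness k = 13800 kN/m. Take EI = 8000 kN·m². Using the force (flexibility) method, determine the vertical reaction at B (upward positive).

R_B = 54.13 kN

Take the reaction at B as the redundant and release it; the primary structure is a cantilever fixed at A.
Free-end deflection of the primary structure under the applied loading (downward +):
  clockwise couple 37.5 at a = 1.5: M₀a(2L − a)/(2EI) = 210.9/EI
  triangular load, peak 17.5 at the free end: 11w₀L⁴/(120EI) = 657.8/EI
  point load 85 at a = 2.25: Pa²(3L − a)/(6EI) = 806.8/EI
  δ_0 = 1676/EI
Flexibility coefficient — unit upward force at B: δ_{BB} = L³/(3EI) = 30.38/EI.
With EI = 8000 kN·m²: δ_0 = 0.20945 m and δ_{BB} = 0.003797 m/kN.
Compatibility — the spring shortens by R_B/k under the reaction it provides: δ_0 − R_B·δ_{BB} = R_B/k. With 1/k = 0.000072 m/kN, R_B = δ_0 / (δ_{BB} + 1/k) = 0.20945 / (0.003797 + 0.000072) = 54.13 kN.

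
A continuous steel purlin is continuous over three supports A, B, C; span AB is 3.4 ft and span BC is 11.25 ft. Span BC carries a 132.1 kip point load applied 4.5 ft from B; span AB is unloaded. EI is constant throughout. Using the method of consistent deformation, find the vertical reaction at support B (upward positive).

Insert a hinge at B; M_B is the redundant, and each span becomes simply supported.
Rotations at B on the released spans (each span's end-slope, ×1/EI):
  span BC: point load 132.1 at a = 4.5: Pab(L + b)/(6LEI) = 1070/EI
  relative rotation θ_0 = (0 + 1070)/EI = 1070/EI
A unit hogging moment at B produces rotation L₁/(3EI) + L₂/(3EI) = 4.883/EI.
Slope continuity at B: θ_0 = M_B·4.883/EI, so M_B = 1070/4.883 = 219.1 kip·ft (hogging).
Span AB, ΣM about A with M_B applied at B: R_B^{AB}·3.4 = 0 + 219.1, so R_B^{AB} = 64.45 kip and R_A = 0 − 64.45 = -64.45 kip.
Span BC, ΣM about C: R_B^{BC}·11.25 = 891.7 + 219.1, so R_B^{BC} = 98.74 kip and R_C = 132.1 − 98.74 = 33.36 kip.
R_B = 64.45 + 98.74 = 163.2 kip.

R_B = 163.2 kip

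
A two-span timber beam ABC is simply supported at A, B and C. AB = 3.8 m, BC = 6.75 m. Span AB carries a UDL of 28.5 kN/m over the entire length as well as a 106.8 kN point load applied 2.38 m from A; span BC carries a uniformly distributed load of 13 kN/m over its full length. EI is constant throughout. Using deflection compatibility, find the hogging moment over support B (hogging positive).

M_B = 93.72 kN·m

Insert a hinge at B; M_B is the redundant, and each span becomes simply supported.
Discontinuity in slope at B on the released structure — sum the simple-span end rotations:
  span AB: UDL 28.5: wL³/(24EI) = 65.16/EI
  span AB: point load 106.8 at a = 2.38: Pab(L + a)/(6LEI) = 97.83/EI
  span BC: UDL 13: wL³/(24EI) = 166.6/EI
  relative rotation θ_0 = (163 + 166.6)/EI = 329.6/EI
A unit hogging moment at B produces rotation L₁/(3EI) + L₂/(3EI) = 3.517/EI.
Slope continuity at B: θ_0 = M_B·3.517/EI, so M_B = 329.6/3.517 = 93.72 kN·m (hogging).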